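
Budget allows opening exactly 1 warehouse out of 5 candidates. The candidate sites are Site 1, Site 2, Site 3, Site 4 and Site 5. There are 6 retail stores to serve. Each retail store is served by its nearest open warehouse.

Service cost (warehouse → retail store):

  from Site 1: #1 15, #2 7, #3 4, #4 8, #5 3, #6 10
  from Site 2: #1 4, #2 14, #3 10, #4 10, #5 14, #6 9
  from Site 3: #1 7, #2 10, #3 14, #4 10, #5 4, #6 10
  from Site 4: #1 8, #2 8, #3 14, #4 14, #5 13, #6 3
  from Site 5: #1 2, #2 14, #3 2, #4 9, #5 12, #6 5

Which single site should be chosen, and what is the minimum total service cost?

Choose Site 5 only; total service cost 44.

With exactly 1 open, each retail store uses its cheapest among the chosen.
{Site 5}: #1→Site 5 2, #2→Site 5 14, #3→Site 5 2, #4→Site 5 9, #5→Site 5 12, #6→Site 5 5. Service cost 44.
{Site 1}: service cost 47
{Site 3}: service cost 55
Among all 5 size-1 choices, {Site 5} is lowest.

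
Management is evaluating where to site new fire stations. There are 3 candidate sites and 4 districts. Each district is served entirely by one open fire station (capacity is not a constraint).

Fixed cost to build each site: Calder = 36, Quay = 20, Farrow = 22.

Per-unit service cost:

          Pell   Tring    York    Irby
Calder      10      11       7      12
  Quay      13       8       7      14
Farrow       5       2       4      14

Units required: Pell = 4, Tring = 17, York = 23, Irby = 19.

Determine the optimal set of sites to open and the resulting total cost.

Open Calder and Farrow; minimum total cost 432.

For any fixed open set, each district goes to its cheapest open site; total = fixed + service.
{Calder, Farrow}: Pell→Farrow 5·4=20, Tring→Farrow 2·17=34, York→Farrow 4·23=92, Irby→Calder 12·19=228. Service 374; fixed 58; total 432.
{Farrow}: Pell→Farrow 5·4=20, Tring→Farrow 2·17=34, York→Farrow 4·23=92, Irby→Farrow 14·19=266. Service 412; fixed 22; total 434.
{Calder, Quay, Farrow}: Pell→Farrow 5·4=20, Tring→Farrow 2·17=34, York→Farrow 4·23=92, Irby→Calder 12·19=228. Service 374; fixed 78; total 452.
{Quay}: service 615 + fixed 20 = 635
(All 7 nonempty subsets were checked; Calder and Farrow is lowest.)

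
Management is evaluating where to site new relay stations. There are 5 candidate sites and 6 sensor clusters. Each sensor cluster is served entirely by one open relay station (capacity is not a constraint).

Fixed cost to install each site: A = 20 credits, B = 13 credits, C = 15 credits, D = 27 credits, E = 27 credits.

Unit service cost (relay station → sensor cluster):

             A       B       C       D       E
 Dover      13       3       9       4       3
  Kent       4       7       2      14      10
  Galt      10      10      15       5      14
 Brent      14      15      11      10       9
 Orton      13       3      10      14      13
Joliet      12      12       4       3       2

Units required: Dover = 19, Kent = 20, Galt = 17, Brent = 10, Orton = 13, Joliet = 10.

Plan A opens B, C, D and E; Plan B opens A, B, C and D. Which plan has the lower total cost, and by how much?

Plan A is cheaper by 13.

Plan A: {B, C, D, E}: Dover→B 3·19=57, Kent→C 2·20=40, Galt→D 5·17=85, Brent→E 9·10=90, Orton→B 3·13=39, Joliet→E 2·10=20. Service 331; fixed 82; total 413.
Plan B: {A, B, C, D}: Dover→B 3·19=57, Kent→C 2·20=40, Galt→D 5·17=85, Brent→D 10·10=100, Orton→B 3·13=39, Joliet→D 3·10=30. Service 351; fixed 75; total 426.
Difference: |413 − 426| = 13.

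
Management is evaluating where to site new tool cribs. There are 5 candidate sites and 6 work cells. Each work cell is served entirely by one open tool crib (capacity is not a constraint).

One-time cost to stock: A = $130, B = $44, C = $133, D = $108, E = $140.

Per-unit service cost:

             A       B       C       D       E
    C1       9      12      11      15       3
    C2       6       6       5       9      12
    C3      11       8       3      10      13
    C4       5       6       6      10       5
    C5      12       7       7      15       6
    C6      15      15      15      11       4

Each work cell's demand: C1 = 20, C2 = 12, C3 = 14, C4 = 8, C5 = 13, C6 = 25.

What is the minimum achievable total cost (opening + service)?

Minimum total cost: 646

For any fixed open set, each work cell goes to its cheapest open site; total = fixed + service.
{B, E}: C1→E 3·20=60, C2→B 6·12=72, C3→B 8·14=112, C4→E 5·8=40, C5→E 6·13=78, C6→E 4·25=100. Service 462; fixed 184; total 646.
{C, E}: service 380 + fixed 273 = 653
{B, C, E}: service 380 + fixed 317 = 697
{A, B, C, D, E}: service 380 + fixed 555 = 935
No other subset beats 646.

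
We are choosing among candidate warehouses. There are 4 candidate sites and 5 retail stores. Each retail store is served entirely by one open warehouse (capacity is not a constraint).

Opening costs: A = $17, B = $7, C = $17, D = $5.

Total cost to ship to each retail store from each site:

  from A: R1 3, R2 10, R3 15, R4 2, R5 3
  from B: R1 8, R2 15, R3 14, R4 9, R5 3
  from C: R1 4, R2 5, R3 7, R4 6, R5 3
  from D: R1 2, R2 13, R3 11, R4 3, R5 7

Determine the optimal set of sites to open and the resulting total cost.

Open D only; minimum total cost 41.

For any fixed open set, each retail store goes to its cheapest open site; total = fixed + service.
{D}: R1→D 2, R2→D 13, R3→D 11, R4→D 3, R5→D 7. Service 36; fixed 5; total 41.
{C}: R1→C 4, R2→C 5, R3→C 7, R4→C 6, R5→C 3. Service 25; fixed 17; total 42.
{C, D}: service 20 + fixed 22 = 42
{A, B, C, D}: service 19 + fixed 46 = 65
No other subset beats 41.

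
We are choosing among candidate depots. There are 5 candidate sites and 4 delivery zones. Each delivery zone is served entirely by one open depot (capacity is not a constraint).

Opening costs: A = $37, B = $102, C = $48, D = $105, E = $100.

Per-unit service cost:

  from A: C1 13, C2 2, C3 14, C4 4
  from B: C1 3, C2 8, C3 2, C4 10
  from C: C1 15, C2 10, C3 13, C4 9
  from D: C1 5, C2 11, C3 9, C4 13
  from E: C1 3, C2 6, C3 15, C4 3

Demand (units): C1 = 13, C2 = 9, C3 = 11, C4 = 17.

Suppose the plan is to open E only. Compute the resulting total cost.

Total cost: 409

Each delivery zone is assigned to its cheapest site among the open ones.
{E}: C1→E 3·13=39, C2→E 6·9=54, C3→E 15·11=165, C4→E 3·17=51. Service 309; fixed 100; total 409.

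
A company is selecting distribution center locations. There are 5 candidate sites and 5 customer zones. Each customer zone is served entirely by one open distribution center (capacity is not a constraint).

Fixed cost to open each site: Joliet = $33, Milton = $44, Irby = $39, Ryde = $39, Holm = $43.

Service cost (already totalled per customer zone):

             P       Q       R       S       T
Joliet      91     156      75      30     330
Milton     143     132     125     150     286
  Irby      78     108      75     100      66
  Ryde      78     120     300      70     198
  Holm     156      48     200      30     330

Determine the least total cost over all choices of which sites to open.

Minimum total cost: 379

For any fixed open set, each customer zone goes to its cheapest open site; total = fixed + service.
{Irby, Holm}: P→Irby 78, Q→Holm 48, R→Irby 75, S→Holm 30, T→Irby 66. Service 297; fixed 82; total 379.
{Joliet, Irby, Holm}: P→Irby 78, Q→Holm 48, R→Joliet 75, S→Joliet 30, T→Irby 66. Service 297; fixed 115; total 412.
{Irby, Ryde, Holm}: service 297 + fixed 121 = 418
{Joliet, Milton, Irby, Ryde, Holm}: P→Irby 78, Q→Holm 48, R→Joliet 75, S→Joliet 30, T→Irby 66. Service 297; fixed 198; total 495.
No other subset beats 379.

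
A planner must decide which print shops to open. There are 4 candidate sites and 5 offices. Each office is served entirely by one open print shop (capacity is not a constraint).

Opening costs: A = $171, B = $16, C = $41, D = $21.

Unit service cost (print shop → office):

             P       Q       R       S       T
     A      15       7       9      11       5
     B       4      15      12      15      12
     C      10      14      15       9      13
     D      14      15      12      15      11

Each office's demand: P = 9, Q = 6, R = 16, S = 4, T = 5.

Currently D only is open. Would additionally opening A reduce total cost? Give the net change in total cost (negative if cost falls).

Current service cost with {D}: 523.
Adding A: each office re-picks its cheapest; new service cost 381, saving 142.
Extra fixed cost: 171. Net change = 171 − 142 = 29.
(Totals: 544 → 573.)

No — net change +29 (cost rises by 29).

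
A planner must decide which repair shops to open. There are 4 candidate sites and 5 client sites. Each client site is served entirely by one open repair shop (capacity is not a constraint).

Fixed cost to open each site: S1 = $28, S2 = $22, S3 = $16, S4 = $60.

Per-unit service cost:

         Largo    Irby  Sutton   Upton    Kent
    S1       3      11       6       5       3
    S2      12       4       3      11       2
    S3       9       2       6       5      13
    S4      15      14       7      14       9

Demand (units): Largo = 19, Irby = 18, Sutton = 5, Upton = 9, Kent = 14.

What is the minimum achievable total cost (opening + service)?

Minimum total cost: 247

For any fixed open set, each client site goes to its cheapest open site; total = fixed + service.
{S1, S2, S3}: Largo→S1 3·19=57, Irby→S3 2·18=36, Sutton→S2 3·5=15, Upton→S1 5·9=45, Kent→S2 2·14=28. Service 181; fixed 66; total 247.
{S1, S3}: service 210 + fixed 44 = 254
{S1, S2}: service 217 + fixed 50 = 267
{S1, S2, S3, S4}: service 181 + fixed 126 = 307
No other subset beats 247.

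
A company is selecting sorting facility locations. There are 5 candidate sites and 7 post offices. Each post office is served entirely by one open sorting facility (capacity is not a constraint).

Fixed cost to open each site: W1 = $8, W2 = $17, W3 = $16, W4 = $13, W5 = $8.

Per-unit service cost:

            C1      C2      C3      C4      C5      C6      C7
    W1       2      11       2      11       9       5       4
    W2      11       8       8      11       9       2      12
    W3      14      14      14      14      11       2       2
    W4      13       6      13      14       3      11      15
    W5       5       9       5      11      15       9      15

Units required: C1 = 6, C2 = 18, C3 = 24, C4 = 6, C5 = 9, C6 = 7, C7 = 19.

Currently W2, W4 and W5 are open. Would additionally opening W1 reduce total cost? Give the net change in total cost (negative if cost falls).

Yes — net change −234 (cost falls by 234).

Current service cost with {W2, W4, W5}: 593.
Adding W1: each post office re-picks its cheapest; new service cost 351, saving 242.
Extra fixed cost: 8. Net change = 8 − 242 = -234.
(Totals: 631 → 397.)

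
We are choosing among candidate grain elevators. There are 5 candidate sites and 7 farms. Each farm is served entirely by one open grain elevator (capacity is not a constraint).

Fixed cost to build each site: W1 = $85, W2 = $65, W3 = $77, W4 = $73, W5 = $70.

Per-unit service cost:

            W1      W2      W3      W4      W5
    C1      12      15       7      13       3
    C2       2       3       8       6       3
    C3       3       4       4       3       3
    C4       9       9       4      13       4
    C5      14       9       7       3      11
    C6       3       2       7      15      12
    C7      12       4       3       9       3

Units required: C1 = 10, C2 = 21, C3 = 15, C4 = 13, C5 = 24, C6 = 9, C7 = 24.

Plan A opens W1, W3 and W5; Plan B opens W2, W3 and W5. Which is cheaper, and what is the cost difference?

Plan B is cheaper by 8.

Plan A: {W1, W3, W5}: C1→W5 3·10=30, C2→W1 2·21=42, C3→W1 3·15=45, C4→W3 4·13=52, C5→W3 7·24=168, C6→W1 3·9=27, C7→W3 3·24=72. Service 436; fixed 232; total 668.
Plan B: {W2, W3, W5}: C1→W5 3·10=30, C2→W2 3·21=63, C3→W5 3·15=45, C4→W3 4·13=52, C5→W3 7·24=168, C6→W2 2·9=18, C7→W3 3·24=72. Service 448; fixed 212; total 660.
Difference: |668 − 660| = 8.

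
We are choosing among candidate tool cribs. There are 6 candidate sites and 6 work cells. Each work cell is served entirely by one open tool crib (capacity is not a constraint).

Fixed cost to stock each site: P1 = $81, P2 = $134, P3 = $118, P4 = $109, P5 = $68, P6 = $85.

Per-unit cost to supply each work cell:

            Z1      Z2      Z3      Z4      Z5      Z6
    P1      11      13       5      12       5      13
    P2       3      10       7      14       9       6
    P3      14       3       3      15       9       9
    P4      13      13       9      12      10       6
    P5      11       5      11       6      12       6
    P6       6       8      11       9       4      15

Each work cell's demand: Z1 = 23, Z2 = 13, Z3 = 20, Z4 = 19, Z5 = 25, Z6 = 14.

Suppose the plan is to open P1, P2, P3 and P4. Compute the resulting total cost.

Each work cell is assigned to its cheapest site among the open ones.
{P1, P2, P3, P4}: Z1→P2 3·23=69, Z2→P3 3·13=39, Z3→P3 3·20=60, Z4→P1 12·19=228, Z5→P1 5·25=125, Z6→P2 6·14=84. Service 605; fixed 442; total 1047.

Total cost: 1047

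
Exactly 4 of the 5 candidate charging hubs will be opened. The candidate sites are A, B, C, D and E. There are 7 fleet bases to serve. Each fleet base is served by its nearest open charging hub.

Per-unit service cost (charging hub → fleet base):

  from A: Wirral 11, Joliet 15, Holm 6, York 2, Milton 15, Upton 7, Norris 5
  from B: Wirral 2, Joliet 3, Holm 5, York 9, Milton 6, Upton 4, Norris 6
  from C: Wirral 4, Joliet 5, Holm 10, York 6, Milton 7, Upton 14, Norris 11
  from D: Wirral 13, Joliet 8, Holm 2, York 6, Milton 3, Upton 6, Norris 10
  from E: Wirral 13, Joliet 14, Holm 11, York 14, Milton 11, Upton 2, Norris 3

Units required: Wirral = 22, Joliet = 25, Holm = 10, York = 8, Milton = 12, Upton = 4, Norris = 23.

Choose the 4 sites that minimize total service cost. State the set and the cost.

With exactly 4 open, each fleet base uses its cheapest among the chosen.
{A, B, D, E}: Wirral→B 2·22=44, Joliet→B 3·25=75, Holm→D 2·10=20, York→A 2·8=16, Milton→D 3·12=36, Upton→E 2·4=8, Norris→E 3·23=69. Service cost 268.
{B, C, D, E}: service cost 300
{A, B, C, D}: service cost 322
Among all 5 size-4 choices, {A, B, D, E} is lowest.

Choose A, B, D and E; total service cost 268.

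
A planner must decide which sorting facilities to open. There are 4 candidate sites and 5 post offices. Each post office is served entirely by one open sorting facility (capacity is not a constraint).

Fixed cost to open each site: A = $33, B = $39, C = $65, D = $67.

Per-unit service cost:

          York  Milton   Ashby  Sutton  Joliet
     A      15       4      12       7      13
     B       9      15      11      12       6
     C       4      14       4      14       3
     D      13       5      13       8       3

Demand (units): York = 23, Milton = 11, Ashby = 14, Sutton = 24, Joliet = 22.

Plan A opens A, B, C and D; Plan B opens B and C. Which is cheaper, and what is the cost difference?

Plan A: {A, B, C, D}: York→C 4·23=92, Milton→A 4·11=44, Ashby→C 4·14=56, Sutton→A 7·24=168, Joliet→C 3·22=66. Service 426; fixed 204; total 630.
Plan B: {B, C}: York→C 4·23=92, Milton→C 14·11=154, Ashby→C 4·14=56, Sutton→B 12·24=288, Joliet→C 3·22=66. Service 656; fixed 104; total 760.
Difference: |630 − 760| = 130.

Plan A is cheaper by 130.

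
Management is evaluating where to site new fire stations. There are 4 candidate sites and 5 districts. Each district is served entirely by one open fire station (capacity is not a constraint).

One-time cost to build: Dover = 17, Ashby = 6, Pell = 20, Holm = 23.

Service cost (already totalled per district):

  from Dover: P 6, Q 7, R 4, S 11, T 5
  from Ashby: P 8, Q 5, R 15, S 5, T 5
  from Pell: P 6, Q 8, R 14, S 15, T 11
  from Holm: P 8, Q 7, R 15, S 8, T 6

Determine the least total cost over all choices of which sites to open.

For any fixed open set, each district goes to its cheapest open site; total = fixed + service.
{Ashby}: P→Ashby 8, Q→Ashby 5, R→Ashby 15, S→Ashby 5, T→Ashby 5. Service 38; fixed 6; total 44.
{Dover, Ashby}: P→Dover 6, Q→Ashby 5, R→Dover 4, S→Ashby 5, T→Dover 5. Service 25; fixed 23; total 48.
{Dover}: service 33 + fixed 17 = 50
{Dover, Ashby, Pell, Holm}: service 25 + fixed 66 = 91
No other subset beats 44.

Minimum total cost: 44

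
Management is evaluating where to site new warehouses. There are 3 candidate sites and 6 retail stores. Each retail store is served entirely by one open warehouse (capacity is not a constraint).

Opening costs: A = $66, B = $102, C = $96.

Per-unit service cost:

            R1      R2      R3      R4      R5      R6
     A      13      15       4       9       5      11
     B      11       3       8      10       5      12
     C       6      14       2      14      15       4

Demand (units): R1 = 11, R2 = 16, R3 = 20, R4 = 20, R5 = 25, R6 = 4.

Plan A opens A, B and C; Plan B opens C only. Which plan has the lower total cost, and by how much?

Plan A: {A, B, C}: R1→C 6·11=66, R2→B 3·16=48, R3→C 2·20=40, R4→A 9·20=180, R5→A 5·25=125, R6→C 4·4=16. Service 475; fixed 264; total 739.
Plan B: {C}: R1→C 6·11=66, R2→C 14·16=224, R3→C 2·20=40, R4→C 14·20=280, R5→C 15·25=375, R6→C 4·4=16. Service 1001; fixed 96; total 1097.
Difference: |739 − 1097| = 358.

Plan A is cheaper by 358.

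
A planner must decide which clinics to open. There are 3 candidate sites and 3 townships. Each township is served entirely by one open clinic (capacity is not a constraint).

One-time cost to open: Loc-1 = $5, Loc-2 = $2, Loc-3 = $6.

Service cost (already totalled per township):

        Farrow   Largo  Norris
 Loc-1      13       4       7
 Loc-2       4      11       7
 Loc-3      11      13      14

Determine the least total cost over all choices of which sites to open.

For any fixed open set, each township goes to its cheapest open site; total = fixed + service.
{Loc-1, Loc-2}: Farrow→Loc-2 4, Largo→Loc-1 4, Norris→Loc-1 7. Service 15; fixed 7; total 22.
{Loc-2}: service 22 + fixed 2 = 24
{Loc-1, Loc-2, Loc-3}: service 15 + fixed 13 = 28
No other subset beats 22.

Minimum total cost: 22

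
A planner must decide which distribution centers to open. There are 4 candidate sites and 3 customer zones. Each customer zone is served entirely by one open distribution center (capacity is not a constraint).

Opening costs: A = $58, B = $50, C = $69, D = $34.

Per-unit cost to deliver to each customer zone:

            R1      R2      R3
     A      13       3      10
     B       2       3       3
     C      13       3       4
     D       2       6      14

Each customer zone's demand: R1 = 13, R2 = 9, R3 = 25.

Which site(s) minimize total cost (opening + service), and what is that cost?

For any fixed open set, each customer zone goes to its cheapest open site; total = fixed + service.
{B}: R1→B 2·13=26, R2→B 3·9=27, R3→B 3·25=75. Service 128; fixed 50; total 178.
{B, D}: R1→B 2·13=26, R2→B 3·9=27, R3→B 3·25=75. Service 128; fixed 84; total 212.
{A, B}: R1→B 2·13=26, R2→A 3·9=27, R3→B 3·25=75. Service 128; fixed 108; total 236.
{A, B, C, D}: R1→B 2·13=26, R2→A 3·9=27, R3→B 3·25=75. Service 128; fixed 211; total 339.
No other subset beats 178.

Open B only; minimum total cost 178.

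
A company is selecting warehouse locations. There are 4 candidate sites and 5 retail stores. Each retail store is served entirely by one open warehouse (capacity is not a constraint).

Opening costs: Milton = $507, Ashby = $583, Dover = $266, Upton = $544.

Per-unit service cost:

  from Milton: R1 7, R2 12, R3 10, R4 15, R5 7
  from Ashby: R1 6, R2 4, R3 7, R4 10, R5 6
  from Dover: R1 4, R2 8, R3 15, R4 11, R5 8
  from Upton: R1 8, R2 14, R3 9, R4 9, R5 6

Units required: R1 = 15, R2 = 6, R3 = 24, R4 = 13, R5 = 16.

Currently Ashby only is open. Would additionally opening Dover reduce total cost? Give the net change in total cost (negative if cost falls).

No — net change +236 (cost rises by 236).

Current service cost with {Ashby}: 508.
Adding Dover: each retail store re-picks its cheapest; new service cost 478, saving 30.
Extra fixed cost: 266. Net change = 266 − 30 = 236.
(Totals: 1091 → 1327.)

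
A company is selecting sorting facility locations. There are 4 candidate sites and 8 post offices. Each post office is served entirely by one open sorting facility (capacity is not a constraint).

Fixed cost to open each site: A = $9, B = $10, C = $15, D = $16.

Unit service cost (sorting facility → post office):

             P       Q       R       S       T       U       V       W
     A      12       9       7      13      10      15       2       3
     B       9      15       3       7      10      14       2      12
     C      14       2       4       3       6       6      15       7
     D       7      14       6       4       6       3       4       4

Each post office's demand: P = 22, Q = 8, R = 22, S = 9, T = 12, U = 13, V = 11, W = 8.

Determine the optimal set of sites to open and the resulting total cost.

For any fixed open set, each post office goes to its cheapest open site; total = fixed + service.
{B, C, D}: P→D 7·22=154, Q→C 2·8=16, R→B 3·22=66, S→C 3·9=27, T→C 6·12=72, U→D 3·13=39, V→B 2·11=22, W→D 4·8=32. Service 428; fixed 41; total 469.
{A, B, C, D}: service 420 + fixed 50 = 470
{A, C, D}: service 442 + fixed 40 = 482
{A}: service 968 + fixed 9 = 977
No other subset beats 469.

Open B, C and D; minimum total cost 469.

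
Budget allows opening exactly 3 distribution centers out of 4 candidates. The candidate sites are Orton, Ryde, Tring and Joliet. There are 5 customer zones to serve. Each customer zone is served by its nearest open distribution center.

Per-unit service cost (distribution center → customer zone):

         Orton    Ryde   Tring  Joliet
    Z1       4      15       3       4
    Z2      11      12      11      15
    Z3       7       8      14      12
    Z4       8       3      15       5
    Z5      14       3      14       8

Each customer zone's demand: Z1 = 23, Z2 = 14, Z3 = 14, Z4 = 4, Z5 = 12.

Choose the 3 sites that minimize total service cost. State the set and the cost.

With exactly 3 open, each customer zone uses its cheapest among the chosen.
{Orton, Ryde, Tring}: Z1→Tring 3·23=69, Z2→Orton 11·14=154, Z3→Orton 7·14=98, Z4→Ryde 3·4=12, Z5→Ryde 3·12=36. Service cost 369.
{Ryde, Tring, Joliet}: service cost 383
{Orton, Ryde, Joliet}: service cost 392
Among all 4 size-3 choices, {Orton, Ryde, Tring} is lowest.

Choose Orton, Ryde and Tring; total service cost 369.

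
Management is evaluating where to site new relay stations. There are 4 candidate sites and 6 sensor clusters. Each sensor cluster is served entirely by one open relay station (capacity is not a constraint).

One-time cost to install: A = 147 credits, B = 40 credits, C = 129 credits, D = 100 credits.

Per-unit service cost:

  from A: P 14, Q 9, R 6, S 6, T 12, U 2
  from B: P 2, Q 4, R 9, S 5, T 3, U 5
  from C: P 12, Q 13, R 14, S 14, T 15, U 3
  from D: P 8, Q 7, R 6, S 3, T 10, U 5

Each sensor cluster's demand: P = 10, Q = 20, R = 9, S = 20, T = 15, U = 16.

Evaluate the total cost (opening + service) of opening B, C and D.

Total cost: 576

Each sensor cluster is assigned to its cheapest site among the open ones.
{B, C, D}: P→B 2·10=20, Q→B 4·20=80, R→D 6·9=54, S→D 3·20=60, T→B 3·15=45, U→C 3·16=48. Service 307; fixed 269; total 576.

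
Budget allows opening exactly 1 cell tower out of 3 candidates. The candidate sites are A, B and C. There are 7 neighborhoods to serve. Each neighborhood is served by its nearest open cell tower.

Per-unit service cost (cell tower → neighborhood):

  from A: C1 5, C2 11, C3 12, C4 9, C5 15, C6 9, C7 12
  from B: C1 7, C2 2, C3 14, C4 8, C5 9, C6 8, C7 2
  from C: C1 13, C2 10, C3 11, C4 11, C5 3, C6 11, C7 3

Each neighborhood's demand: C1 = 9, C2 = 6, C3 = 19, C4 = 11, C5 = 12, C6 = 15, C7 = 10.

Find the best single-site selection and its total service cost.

Choose B only; total service cost 677.

With exactly 1 open, each neighborhood uses its cheapest among the chosen.
{B}: C1→B 7·9=63, C2→B 2·6=12, C3→B 14·19=266, C4→B 8·11=88, C5→B 9·12=108, C6→B 8·15=120, C7→B 2·10=20. Service cost 677.
{C}: service cost 738
{A}: service cost 873
Among all 3 size-1 choices, {B} is lowest.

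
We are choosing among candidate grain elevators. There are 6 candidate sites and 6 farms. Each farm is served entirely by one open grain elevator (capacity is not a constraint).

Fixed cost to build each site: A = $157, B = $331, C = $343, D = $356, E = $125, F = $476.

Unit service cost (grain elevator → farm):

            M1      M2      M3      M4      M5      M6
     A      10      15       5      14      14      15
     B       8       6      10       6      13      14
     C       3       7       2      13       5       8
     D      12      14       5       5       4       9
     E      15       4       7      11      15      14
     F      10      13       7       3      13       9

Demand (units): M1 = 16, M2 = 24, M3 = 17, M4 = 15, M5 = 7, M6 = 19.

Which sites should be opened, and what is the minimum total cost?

Open C only; minimum total cost 975.

For any fixed open set, each farm goes to its cheapest open site; total = fixed + service.
{C}: M1→C 3·16=48, M2→C 7·24=168, M3→C 2·17=34, M4→C 13·15=195, M5→C 5·7=35, M6→C 8·19=152. Service 632; fixed 343; total 975.
{C, E}: service 530 + fixed 468 = 998
{E}: service 991 + fixed 125 = 1116
{A, B, C, D, E, F}: M1→C 3·16=48, M2→E 4·24=96, M3→C 2·17=34, M4→F 3·15=45, M5→D 4·7=28, M6→C 8·19=152. Service 403; fixed 1788; total 2191.
No other subset beats 975.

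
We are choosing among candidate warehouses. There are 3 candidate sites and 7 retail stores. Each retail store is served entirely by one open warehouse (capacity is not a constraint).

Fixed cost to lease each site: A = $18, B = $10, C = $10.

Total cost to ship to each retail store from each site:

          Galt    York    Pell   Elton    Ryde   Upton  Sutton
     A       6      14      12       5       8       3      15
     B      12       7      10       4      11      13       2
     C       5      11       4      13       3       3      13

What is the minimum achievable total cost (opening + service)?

For any fixed open set, each retail store goes to its cheapest open site; total = fixed + service.
{B, C}: Galt→C 5, York→B 7, Pell→C 4, Elton→B 4, Ryde→C 3, Upton→C 3, Sutton→B 2. Service 28; fixed 20; total 48.
{C}: service 52 + fixed 10 = 62
{A, B, C}: service 28 + fixed 38 = 66
{B}: service 59 + fixed 10 = 69
No other subset beats 48.

Minimum total cost: 48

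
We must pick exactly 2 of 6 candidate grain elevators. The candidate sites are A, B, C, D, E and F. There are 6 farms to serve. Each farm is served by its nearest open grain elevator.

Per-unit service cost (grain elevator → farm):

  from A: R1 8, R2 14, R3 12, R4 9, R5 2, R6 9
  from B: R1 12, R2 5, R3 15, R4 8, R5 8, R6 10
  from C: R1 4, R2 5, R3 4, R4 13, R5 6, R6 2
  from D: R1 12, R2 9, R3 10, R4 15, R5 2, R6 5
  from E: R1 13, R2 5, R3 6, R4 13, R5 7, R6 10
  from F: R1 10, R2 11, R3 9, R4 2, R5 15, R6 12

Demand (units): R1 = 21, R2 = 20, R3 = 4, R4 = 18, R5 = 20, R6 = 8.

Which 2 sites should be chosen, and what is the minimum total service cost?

Choose C and F; total service cost 372.

With exactly 2 open, each farm uses its cheapest among the chosen.
{C, F}: R1→C 4·21=84, R2→C 5·20=100, R3→C 4·4=16, R4→F 2·18=36, R5→C 6·20=120, R6→C 2·8=16. Service cost 372.
{A, C}: service cost 418
{B, C}: service cost 480
Among all 15 size-2 choices, {C, F} is lowest.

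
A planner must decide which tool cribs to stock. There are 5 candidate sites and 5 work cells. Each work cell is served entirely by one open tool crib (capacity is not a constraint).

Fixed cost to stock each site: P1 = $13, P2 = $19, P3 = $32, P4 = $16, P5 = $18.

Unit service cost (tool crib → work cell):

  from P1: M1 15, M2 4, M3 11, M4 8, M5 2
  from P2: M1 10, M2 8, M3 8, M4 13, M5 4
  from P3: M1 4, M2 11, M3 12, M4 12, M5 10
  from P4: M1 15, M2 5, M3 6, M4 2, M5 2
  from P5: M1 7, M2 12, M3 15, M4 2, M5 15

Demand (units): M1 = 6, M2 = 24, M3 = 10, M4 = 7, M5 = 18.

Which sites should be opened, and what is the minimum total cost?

Open P1, P3 and P4; minimum total cost 291.

For any fixed open set, each work cell goes to its cheapest open site; total = fixed + service.
{P1, P3, P4}: M1→P3 4·6=24, M2→P1 4·24=96, M3→P4 6·10=60, M4→P4 2·7=14, M5→P1 2·18=36. Service 230; fixed 61; total 291.
{P1, P4, P5}: service 248 + fixed 47 = 295
{P3, P4}: service 254 + fixed 48 = 302
{P1, P2, P3, P4, P5}: service 230 + fixed 98 = 328
No other subset beats 291.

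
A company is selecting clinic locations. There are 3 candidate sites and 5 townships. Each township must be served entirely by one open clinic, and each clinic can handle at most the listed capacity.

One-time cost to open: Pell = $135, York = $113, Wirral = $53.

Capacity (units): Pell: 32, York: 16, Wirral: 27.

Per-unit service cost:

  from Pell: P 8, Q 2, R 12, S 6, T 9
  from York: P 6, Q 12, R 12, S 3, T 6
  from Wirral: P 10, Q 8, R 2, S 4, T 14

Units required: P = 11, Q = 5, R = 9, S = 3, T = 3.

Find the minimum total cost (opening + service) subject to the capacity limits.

Open {York, Wirral}: P→York 6·11=66, Q→Wirral 8·5=40, R→Wirral 2·9=18, S→Wirral 4·3=12, T→York 6·3=18.
Loads: York carries 14/16, Wirral carries 17/27. Service 154; fixed 166; total 320.
Next best feasible plan costs 341.

Minimum total cost: 320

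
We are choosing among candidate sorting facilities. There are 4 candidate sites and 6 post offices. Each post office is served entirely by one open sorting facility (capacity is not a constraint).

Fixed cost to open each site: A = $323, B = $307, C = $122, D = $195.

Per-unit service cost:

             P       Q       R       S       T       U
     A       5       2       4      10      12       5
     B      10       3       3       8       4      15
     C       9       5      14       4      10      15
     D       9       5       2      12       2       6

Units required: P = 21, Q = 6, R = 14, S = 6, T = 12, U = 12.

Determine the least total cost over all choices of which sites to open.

For any fixed open set, each post office goes to its cheapest open site; total = fixed + service.
{D}: P→D 9·21=189, Q→D 5·6=30, R→D 2·14=28, S→D 12·6=72, T→D 2·12=24, U→D 6·12=72. Service 415; fixed 195; total 610.
{C, D}: service 367 + fixed 317 = 684
{A}: P→A 5·21=105, Q→A 2·6=12, R→A 4·14=56, S→A 10·6=60, T→A 12·12=144, U→A 5·12=60. Service 437; fixed 323; total 760.
{A, B, C, D}: service 253 + fixed 947 = 1200
No other subset beats 610.

Minimum total cost: 610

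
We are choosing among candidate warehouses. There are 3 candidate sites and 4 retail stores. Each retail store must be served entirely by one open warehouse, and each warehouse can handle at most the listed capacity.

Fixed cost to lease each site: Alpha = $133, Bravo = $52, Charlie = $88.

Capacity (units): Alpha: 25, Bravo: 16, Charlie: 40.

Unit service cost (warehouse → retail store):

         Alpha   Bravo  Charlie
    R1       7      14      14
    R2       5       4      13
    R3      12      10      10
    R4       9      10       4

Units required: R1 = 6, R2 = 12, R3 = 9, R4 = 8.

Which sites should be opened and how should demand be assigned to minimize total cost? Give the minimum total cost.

Minimum total cost: 394

Open {Bravo, Charlie}: R1→Charlie 14·6=84, R2→Bravo 4·12=48, R3→Charlie 10·9=90, R4→Charlie 4·8=32.
Loads: Bravo carries 12/16, Charlie carries 23/40. Service 254; fixed 140; total 394.
Next best feasible plan costs 445.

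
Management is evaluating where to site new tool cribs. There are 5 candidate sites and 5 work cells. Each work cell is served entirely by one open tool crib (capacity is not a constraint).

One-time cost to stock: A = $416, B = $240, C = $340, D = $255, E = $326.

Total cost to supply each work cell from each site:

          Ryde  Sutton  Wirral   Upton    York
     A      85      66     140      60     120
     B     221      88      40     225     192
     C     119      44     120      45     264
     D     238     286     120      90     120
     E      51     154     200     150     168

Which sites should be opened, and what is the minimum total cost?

Open A only; minimum total cost 887.

For any fixed open set, each work cell goes to its cheapest open site; total = fixed + service.
{A}: Ryde→A 85, Sutton→A 66, Wirral→A 140, Upton→A 60, York→A 120. Service 471; fixed 416; total 887.
{C}: Ryde→C 119, Sutton→C 44, Wirral→C 120, Upton→C 45, York→C 264. Service 592; fixed 340; total 932.
{B}: Ryde→B 221, Sutton→B 88, Wirral→B 40, Upton→B 225, York→B 192. Service 766; fixed 240; total 1006.
{A, B, C, D, E}: service 300 + fixed 1577 = 1877
No other subset beats 887.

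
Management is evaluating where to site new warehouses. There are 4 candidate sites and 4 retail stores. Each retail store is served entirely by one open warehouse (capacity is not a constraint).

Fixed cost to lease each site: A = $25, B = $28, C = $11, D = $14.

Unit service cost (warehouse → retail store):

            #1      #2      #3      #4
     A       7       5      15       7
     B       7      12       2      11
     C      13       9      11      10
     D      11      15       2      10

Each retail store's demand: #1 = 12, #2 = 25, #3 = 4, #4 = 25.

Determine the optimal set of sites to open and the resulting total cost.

For any fixed open set, each retail store goes to its cheapest open site; total = fixed + service.
{A, D}: #1→A 7·12=84, #2→A 5·25=125, #3→D 2·4=8, #4→A 7·25=175. Service 392; fixed 39; total 431.
{A, C, D}: service 392 + fixed 50 = 442
{A, B}: service 392 + fixed 53 = 445
{A, B, C, D}: service 392 + fixed 78 = 470
No other subset beats 431.

Open A and D; minimum total cost 431.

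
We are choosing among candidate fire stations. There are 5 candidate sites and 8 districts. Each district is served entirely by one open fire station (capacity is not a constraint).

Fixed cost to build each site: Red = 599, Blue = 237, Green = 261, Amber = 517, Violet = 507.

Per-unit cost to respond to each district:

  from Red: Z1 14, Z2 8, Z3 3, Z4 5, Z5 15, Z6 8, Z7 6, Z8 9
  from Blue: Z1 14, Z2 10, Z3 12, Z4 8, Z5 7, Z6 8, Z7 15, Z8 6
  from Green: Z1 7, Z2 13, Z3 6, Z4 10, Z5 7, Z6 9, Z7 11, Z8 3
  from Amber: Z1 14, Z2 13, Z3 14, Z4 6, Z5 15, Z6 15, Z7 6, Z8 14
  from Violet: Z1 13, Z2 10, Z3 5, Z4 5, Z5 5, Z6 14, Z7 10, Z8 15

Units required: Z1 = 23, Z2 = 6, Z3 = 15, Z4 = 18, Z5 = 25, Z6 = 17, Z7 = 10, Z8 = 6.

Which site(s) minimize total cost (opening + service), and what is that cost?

Open Green only; minimum total cost 1226.

For any fixed open set, each district goes to its cheapest open site; total = fixed + service.
{Green}: Z1→Green 7·23=161, Z2→Green 13·6=78, Z3→Green 6·15=90, Z4→Green 10·18=180, Z5→Green 7·25=175, Z6→Green 9·17=153, Z7→Green 11·10=110, Z8→Green 3·6=18. Service 965; fixed 261; total 1226.
{Blue, Green}: Z1→Green 7·23=161, Z2→Blue 10·6=60, Z3→Green 6·15=90, Z4→Blue 8·18=144, Z5→Blue 7·25=175, Z6→Blue 8·17=136, Z7→Green 11·10=110, Z8→Green 3·6=18. Service 894; fixed 498; total 1392.
{Blue}: service 1203 + fixed 237 = 1440
{Red, Blue, Green, Amber, Violet}: Z1→Green 7·23=161, Z2→Red 8·6=48, Z3→Red 3·15=45, Z4→Red 5·18=90, Z5→Violet 5·25=125, Z6→Red 8·17=136, Z7→Red 6·10=60, Z8→Green 3·6=18. Service 683; fixed 2121; total 2804.
No other subset beats 1226.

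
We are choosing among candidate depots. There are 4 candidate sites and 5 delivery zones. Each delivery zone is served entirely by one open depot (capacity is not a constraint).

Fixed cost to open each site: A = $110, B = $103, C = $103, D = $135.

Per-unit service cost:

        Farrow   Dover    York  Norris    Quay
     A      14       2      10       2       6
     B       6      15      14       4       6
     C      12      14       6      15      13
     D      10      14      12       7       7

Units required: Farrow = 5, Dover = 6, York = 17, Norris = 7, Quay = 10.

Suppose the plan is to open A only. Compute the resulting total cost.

Each delivery zone is assigned to its cheapest site among the open ones.
{A}: Farrow→A 14·5=70, Dover→A 2·6=12, York→A 10·17=170, Norris→A 2·7=14, Quay→A 6·10=60. Service 326; fixed 110; total 436.

Total cost: 436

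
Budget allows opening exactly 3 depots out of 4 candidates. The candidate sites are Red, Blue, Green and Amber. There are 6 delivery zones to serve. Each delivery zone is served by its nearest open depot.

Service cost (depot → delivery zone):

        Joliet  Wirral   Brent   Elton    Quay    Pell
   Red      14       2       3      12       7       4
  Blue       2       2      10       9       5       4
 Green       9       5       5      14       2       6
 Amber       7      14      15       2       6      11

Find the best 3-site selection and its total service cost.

With exactly 3 open, each delivery zone uses its cheapest among the chosen.
{Blue, Green, Amber}: Joliet→Blue 2, Wirral→Blue 2, Brent→Green 5, Elton→Amber 2, Quay→Green 2, Pell→Blue 4. Service cost 17.
{Red, Blue, Amber}: service cost 18
{Red, Green, Amber}: service cost 20
Among all 4 size-3 choices, {Blue, Green, Amber} is lowest.

Choose Blue, Green and Amber; total service cost 17.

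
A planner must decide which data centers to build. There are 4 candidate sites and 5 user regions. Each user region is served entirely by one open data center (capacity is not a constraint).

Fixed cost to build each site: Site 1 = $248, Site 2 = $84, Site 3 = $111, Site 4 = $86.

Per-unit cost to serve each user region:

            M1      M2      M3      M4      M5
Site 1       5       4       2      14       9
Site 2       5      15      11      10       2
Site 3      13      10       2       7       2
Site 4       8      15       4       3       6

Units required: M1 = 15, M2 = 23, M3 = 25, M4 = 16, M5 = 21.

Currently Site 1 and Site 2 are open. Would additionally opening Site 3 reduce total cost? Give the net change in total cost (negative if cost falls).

No — net change +63 (cost rises by 63).

Current service cost with {Site 1, Site 2}: 419.
Adding Site 3: each user region re-picks its cheapest; new service cost 371, saving 48.
Extra fixed cost: 111. Net change = 111 − 48 = 63.
(Totals: 751 → 814.)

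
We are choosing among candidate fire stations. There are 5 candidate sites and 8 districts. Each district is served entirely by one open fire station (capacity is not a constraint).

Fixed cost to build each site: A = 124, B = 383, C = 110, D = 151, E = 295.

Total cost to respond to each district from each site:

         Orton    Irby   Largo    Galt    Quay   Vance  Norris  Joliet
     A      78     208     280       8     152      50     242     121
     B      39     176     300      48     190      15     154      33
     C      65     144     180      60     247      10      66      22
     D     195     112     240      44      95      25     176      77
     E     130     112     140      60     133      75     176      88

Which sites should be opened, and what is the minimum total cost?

Open C and D; minimum total cost 855.

For any fixed open set, each district goes to its cheapest open site; total = fixed + service.
{C, D}: Orton→C 65, Irby→D 112, Largo→C 180, Galt→D 44, Quay→D 95, Vance→C 10, Norris→C 66, Joliet→C 22. Service 594; fixed 261; total 855.
{A, C}: Orton→C 65, Irby→C 144, Largo→C 180, Galt→A 8, Quay→A 152, Vance→C 10, Norris→C 66, Joliet→C 22. Service 647; fixed 234; total 881.
{C}: Orton→C 65, Irby→C 144, Largo→C 180, Galt→C 60, Quay→C 247, Vance→C 10, Norris→C 66, Joliet→C 22. Service 794; fixed 110; total 904.
{A, B, C, D, E}: Orton→B 39, Irby→D 112, Largo→E 140, Galt→A 8, Quay→D 95, Vance→C 10, Norris→C 66, Joliet→C 22. Service 492; fixed 1063; total 1555.
No other subset beats 855.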